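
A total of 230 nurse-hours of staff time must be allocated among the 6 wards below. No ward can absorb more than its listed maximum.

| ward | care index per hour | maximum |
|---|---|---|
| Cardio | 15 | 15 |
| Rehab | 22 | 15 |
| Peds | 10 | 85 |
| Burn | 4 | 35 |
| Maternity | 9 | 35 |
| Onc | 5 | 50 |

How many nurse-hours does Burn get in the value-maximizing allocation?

30

Rank by care index per hour: Rehab 22 > Cardio 15 > Peds 10 > Maternity 9 > Onc 5 > Burn 4.
Rehab takes 15 to reach its cap of 15 → 215 left.
Cardio takes 15 to reach its cap of 15 → 200 left.
Give Peds 85 to hit its cap of 85 → 115 left.
Give Maternity 35 to hit its cap of 35 → 80 left.
Onc: +50 to 50 (cap) → 30 left.
Only 30 left; Burn takes them to reach 30.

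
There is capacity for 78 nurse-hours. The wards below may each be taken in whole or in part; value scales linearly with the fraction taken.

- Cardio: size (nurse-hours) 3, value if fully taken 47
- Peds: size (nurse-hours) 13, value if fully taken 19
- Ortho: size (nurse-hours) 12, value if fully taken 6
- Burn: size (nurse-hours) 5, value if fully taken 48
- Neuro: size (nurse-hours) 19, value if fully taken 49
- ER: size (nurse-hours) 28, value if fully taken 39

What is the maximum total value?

207

Sort by value density: Cardio 47/3≈15.7, Burn 48/5≈9.6, Neuro 49/19≈2.58, Peds 19/13≈1.46, ER 39/28≈1.39, Ortho 6/12≈0.5.
All 3 nurse-hours of Cardio fit (value 47) → 75 remain.
All 5 nurse-hours of Burn fit (value 48) → 70 remain.
Take all of Neuro (19 nurse-hours, value 49) → 51 nurse-hours left.
Peds: take in full, 13 nurse-hours for value 19 → 38 left.
All 28 nurse-hours of ER fit (value 39) → 10 remain.
Only 10 nurse-hours remain; take 10/12 of Ortho for value 6×10/12 = 5.
Total value = 207.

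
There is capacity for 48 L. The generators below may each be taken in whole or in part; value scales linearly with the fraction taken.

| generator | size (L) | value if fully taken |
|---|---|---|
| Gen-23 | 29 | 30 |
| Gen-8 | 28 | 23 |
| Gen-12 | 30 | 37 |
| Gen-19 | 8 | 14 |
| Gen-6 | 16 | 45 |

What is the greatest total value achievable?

88.6

Best value per unit of size first: Gen-6 45/16≈2.81, Gen-19 14/8≈1.75, Gen-12 37/30≈1.23, Gen-23 30/29≈1.03, Gen-8 23/28≈0.821.
All 16 L of Gen-6 fit (value 45) — 32 remain.
Take all of Gen-19 (8 L, value 14) — 24 L left.
Fill the last 24 L with part of Gen-12: 24/30 of it earns 29.6.
Total value = 88.6.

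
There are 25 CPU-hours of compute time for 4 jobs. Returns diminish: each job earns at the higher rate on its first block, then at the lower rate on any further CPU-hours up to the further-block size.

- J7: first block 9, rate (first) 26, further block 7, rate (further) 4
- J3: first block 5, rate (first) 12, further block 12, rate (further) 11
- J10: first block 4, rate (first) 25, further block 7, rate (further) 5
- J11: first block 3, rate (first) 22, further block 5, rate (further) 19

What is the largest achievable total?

543

Order all 8 blocks by rate: J7/T1 26 > J10/T1 25 > J11/T1 22 > J11/T2 19 > J3/T1 12 > J3/T2 11 > J10/T2 5 > J7/T2 4.
J7 T1 at 26: fill all 9 → 16 left.
J10 T1 at 25: fill all 4 → 12 left.
J11/T1 (22): +3 → 9 left.
Fill J11 T2 block (5 at 19) → 4 left.
J3 T1 at 12: only 4 left, fill 4.
Total = 26×9 + 25×4 + 22×3 + 19×5 + 12×4 = 543.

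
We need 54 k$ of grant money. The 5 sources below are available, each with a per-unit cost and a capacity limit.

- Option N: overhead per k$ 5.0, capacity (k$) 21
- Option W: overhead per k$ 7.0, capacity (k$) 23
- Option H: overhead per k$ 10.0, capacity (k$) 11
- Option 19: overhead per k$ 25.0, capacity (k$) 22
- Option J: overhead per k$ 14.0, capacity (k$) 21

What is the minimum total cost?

Use sources in increasing cost order.
Option N (5.0): use full 21 ; 33 k$ to go.
Option W (7.0): use full 23 ; 10 k$ to go.
Take 10 from Option H at 10.0 to finish.
Option J, Option 19: unused.
Cost = 21×5.0 + 23×7.0 + 10×10.0 = 366.

366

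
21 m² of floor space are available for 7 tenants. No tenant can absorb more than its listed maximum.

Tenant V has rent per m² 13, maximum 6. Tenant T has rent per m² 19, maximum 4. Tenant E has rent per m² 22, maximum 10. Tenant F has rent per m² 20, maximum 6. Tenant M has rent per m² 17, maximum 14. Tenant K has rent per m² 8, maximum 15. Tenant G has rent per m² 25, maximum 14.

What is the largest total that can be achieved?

Highest rent per m² first: Tenant G 25 > Tenant E 22 > Tenant F 20 > Tenant T 19 > Tenant M 17 > Tenant V 13 > Tenant K 8.
Tenant G: +14 to 14 (cap) — 7 left.
Tenant E: +7 (room for 10) → 7. Pool exhausted.
Total = 22×7 + 25×14 = 504.

504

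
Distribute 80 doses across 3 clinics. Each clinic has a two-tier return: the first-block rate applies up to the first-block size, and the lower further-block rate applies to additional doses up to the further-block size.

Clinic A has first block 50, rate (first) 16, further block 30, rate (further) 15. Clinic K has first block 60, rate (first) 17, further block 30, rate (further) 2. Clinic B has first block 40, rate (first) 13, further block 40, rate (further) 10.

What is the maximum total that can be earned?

Rank every tier by rate: Clinic K/first 17 > Clinic A/first 16 > Clinic A/second 15 > Clinic B/first 13 > Clinic B/second 10 > Clinic K/second 2.
Clinic K/first (17): +60 ; 20 left.
Clinic A first at 16: only 20 left, fill 20.
Total = 17×60 + 16×20 = 1340.

1340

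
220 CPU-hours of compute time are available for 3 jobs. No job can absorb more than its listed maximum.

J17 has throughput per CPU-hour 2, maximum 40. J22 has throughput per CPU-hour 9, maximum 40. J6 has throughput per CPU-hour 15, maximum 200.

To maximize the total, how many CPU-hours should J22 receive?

20

Order the jobs by throughput per CPU-hour: J6 15 > J22 9 > J17 2.
Give J6 200 to hit its cap of 200 → 20 left.
Only 20 left; J22 takes them to reach 20.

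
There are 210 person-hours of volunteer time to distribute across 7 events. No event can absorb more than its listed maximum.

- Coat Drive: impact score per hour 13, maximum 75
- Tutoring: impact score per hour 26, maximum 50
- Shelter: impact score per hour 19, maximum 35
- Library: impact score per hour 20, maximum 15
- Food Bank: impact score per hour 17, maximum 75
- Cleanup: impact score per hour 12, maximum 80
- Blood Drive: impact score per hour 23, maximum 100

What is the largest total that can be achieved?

Order the events by impact score per hour: Tutoring 26 > Blood Drive 23 > Library 20 > Shelter 19 > Food Bank 17 > Coat Drive 13 > Cleanup 12.
Give Tutoring 50 to hit its cap of 50 — 160 left.
Blood Drive takes 100 to reach its cap of 100 — 60 left.
Library takes 15 to reach its cap of 15 — 45 left.
Shelter: +35 to 35 (cap) — 10 left.
Food Bank: +10 (room for 75) → 10. Pool exhausted.
Total = 26×50 + 19×35 + 20×15 + 17×10 + 23×100 = 4735.

4735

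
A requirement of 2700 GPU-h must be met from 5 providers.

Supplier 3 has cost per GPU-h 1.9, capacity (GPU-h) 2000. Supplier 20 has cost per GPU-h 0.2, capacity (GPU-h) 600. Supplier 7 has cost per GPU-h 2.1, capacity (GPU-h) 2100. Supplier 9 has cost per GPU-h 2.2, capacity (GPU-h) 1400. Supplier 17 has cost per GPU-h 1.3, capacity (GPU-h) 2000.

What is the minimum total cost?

2910

Fill from the cheapest provider first.
Supplier 20 (0.2): use full 600 — 2100 GPU-h to go.
Take 2000 from Supplier 17 at 1.3 — need 100 more.
Take 100 from Supplier 3 at 1.9 to finish.
Supplier 7, Supplier 9: unused.
Cost = 600×0.2 + 2000×1.3 + 100×1.9 = 2910.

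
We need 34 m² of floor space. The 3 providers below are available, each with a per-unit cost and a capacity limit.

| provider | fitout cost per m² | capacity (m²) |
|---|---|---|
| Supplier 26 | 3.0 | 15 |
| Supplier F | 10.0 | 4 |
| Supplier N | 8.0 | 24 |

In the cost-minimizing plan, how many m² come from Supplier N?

19

Cheapest first:
Supplier 26 at 3.0: take all 15 m² → 19 still needed.
Take 19 from Supplier N at 8.0 to finish.
Supplier F: unused.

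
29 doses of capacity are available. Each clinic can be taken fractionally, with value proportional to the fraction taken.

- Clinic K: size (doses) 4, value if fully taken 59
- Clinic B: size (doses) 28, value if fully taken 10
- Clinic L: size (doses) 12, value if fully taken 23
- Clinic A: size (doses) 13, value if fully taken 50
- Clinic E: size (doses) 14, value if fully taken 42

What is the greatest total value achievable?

Rank by value-to-size ratio: Clinic K 59/4≈14.8, Clinic A 50/13≈3.85, Clinic E 42/14≈3, Clinic L 23/12≈1.92, Clinic B 10/28≈0.357.
Take all of Clinic K (4 doses, value 59) — 25 doses left.
Take all of Clinic A (13 doses, value 50) — 12 doses left.
Only 12 doses remain; take 12/14 of Clinic E for value 42×12/14 = 36.
Total value = 145.

145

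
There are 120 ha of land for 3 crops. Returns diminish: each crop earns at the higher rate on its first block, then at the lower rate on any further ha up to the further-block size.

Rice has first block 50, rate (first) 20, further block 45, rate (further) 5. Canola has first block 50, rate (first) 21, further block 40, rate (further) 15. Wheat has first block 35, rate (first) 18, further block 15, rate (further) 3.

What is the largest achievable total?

2410

Rank every tier by rate: Canola/first 21 > Rice/first 20 > Wheat/first 18 > Canola/second 15 > Rice/second 5 > Wheat/second 3.
Fill Canola first block (50 at 21) — 70 left.
Rice/first (20): +50 — 20 left.
Wheat/first: +20 of 35 at 18; pool empty.
Total = 21×50 + 20×50 + 18×20 = 2410.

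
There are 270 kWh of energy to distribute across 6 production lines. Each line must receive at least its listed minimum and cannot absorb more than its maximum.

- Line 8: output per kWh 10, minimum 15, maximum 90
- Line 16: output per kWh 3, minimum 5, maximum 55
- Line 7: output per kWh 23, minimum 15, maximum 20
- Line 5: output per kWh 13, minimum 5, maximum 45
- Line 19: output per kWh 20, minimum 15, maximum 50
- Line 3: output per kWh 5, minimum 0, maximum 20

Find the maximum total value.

Meeting every minimum uses 15+5+15+5+15+0 = 55 kWh, leaving 215.
Order the production lines by output per kWh: Line 7 23 > Line 19 20 > Line 5 13 > Line 8 10 > Line 3 5 > Line 16 3.
Give Line 7 5 more to hit its cap of 20 — 210 left.
Line 19 takes 35 more to reach its cap of 50 — 175 left.
Line 5 takes 40 more to reach its cap of 45 — 135 left.
Line 8 takes 75 more to reach its cap of 90 — 60 left.
Line 3 takes 20 more to reach its cap of 20 — 40 left.
Line 16: +40 (room for 50) → 45. Pool exhausted.
Total = 10×90 + 3×45 + 23×20 + 13×45 + 20×50 + 5×20 = 3180.

3180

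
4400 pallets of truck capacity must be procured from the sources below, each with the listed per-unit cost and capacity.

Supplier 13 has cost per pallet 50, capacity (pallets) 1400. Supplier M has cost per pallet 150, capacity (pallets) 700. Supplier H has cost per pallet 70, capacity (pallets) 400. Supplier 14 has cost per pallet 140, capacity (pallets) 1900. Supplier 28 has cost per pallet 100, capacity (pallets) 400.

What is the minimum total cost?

449000

Fill from the cheapest source first.
Take 1400 from Supplier 13 at 50 ; need 3000 more.
Take 400 from Supplier H at 70 ; need 2600 more.
Supplier 28 at 100: take all 400 pallets ; 2200 still needed.
Supplier 14 (140): use full 1900 ; 300 pallets to go.
Take 300 from Supplier M at 150 to finish.
Cost = 1400×50 + 400×70 + 400×100 + 1900×140 + 300×150 = 449000.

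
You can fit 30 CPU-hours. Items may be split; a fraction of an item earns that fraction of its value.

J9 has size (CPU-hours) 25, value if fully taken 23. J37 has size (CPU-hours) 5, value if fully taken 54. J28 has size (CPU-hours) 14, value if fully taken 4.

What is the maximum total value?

Rank by value-to-size ratio: J37 54/5≈10.8, J9 23/25≈0.92, J28 4/14≈0.286.
J37: take in full, 5 CPU-hours for value 54 — 25 left.
Take all of J9 (25 CPU-hours, value 23) — 0 CPU-hours left.
Total value = 77.

77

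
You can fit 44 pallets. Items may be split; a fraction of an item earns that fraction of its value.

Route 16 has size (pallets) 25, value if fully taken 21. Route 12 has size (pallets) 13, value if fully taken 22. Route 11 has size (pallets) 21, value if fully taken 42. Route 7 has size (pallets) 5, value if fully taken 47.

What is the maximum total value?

115.2

Best value per unit of size first: Route 7 47/5≈9.4, Route 11 42/21≈2, Route 12 22/13≈1.69, Route 16 21/25≈0.84.
Route 7: take in full, 5 pallets for value 47 — 39 left.
Take all of Route 11 (21 pallets, value 42) — 18 pallets left.
Route 12: take in full, 13 pallets for value 22 — 5 left.
Only 5 pallets remain; take 5/25 of Route 16 for value 21×5/25 = 4.2.
Total value = 115.2.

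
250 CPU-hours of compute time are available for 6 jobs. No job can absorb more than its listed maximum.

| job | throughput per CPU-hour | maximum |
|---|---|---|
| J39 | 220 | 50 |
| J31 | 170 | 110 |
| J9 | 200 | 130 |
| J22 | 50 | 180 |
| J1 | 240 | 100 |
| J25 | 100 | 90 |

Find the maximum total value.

Highest throughput per CPU-hour first: J1 240 > J39 220 > J9 200 > J31 170 > J25 100 > J22 50.
J1: +100 to 100 (cap) — 150 left.
J39 takes 50 to reach its cap of 50 — 100 left.
J9: +100 (room for 130) → 100. Pool exhausted.
Total = 220×50 + 200×100 + 240×100 = 55000.

55000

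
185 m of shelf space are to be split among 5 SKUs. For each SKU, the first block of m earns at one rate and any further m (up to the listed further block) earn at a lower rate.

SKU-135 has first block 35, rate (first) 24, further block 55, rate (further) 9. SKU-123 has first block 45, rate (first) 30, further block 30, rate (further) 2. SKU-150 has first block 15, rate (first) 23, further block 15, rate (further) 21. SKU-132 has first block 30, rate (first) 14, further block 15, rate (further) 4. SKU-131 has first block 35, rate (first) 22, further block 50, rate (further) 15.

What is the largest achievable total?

4220

Order all 10 blocks by rate: SKU-123/tier1 30 > SKU-135/tier1 24 > SKU-150/tier1 23 > SKU-131/tier1 22 > SKU-150/tier2 21 > SKU-131/tier2 15 > SKU-132/tier1 14 > SKU-135/tier2 9 > SKU-132/tier2 4 > SKU-123/tier2 2.
SKU-123/tier1 (30): +45 ; 140 left.
Fill SKU-135 tier1 block (35 at 24) ; 105 left.
SKU-150/tier1 (23): +15 ; 90 left.
Fill SKU-131 tier1 block (35 at 22) ; 55 left.
SKU-150 tier2 at 21: fill all 15 ; 40 left.
SKU-131/tier2: +40 of 50 at 15; pool empty.
Total = 30×45 + 24×35 + 23×15 + 22×35 + 21×15 + 15×40 = 4220.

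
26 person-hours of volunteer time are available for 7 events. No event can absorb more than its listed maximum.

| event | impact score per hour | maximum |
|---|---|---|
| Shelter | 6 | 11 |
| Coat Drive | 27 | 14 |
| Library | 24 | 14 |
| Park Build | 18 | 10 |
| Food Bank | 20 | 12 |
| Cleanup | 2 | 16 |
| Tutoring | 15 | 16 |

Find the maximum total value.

Rank by impact score per hour: Coat Drive 27 > Library 24 > Food Bank 20 > Park Build 18 > Tutoring 15 > Shelter 6 > Cleanup 2.
Coat Drive: +14 to 14 (cap) → 12 left.
Library: +12 (room for 14) → 12. Pool exhausted.
Total = 27×14 + 24×12 = 666.

666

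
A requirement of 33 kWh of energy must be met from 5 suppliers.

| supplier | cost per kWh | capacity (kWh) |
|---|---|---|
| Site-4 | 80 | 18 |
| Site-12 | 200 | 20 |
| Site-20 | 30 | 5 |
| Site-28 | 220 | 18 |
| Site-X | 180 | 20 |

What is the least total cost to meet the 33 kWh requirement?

Fill from the cheapest supplier first.
Site-20 at 30: take all 5 kWh → 28 still needed.
Site-4 (80): use full 18 → 10 kWh to go.
Site-X at 180: take 10 of its 20 → requirement met.
Site-12, Site-28: unused.
Cost = 5×30 + 18×80 + 10×180 = 3390.

3390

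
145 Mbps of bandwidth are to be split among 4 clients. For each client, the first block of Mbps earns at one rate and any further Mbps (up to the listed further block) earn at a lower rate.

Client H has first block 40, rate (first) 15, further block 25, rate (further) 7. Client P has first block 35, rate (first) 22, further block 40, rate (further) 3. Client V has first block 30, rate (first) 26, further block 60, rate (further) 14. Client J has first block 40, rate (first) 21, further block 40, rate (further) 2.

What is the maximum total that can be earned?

Rank every tier by rate: Client V/T1 26 > Client P/T1 22 > Client J/T1 21 > Client H/T1 15 > Client V/T2 14 > Client H/T2 7 > Client P/T2 3 > Client J/T2 2.
Fill Client V T1 block (30 at 26) ; 115 left.
Client P T1 at 22: fill all 35 ; 80 left.
Client J/T1 (21): +40 ; 40 left.
Fill Client H T1 block (40 at 15) ; 0 left.
Total = 26×30 + 22×35 + 21×40 + 15×40 = 2990.

2990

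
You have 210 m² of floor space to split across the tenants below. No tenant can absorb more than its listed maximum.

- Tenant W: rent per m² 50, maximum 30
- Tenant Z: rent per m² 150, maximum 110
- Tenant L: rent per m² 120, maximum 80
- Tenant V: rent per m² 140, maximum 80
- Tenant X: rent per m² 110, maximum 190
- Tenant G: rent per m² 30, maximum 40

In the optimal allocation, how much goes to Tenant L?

20

Highest rent per m² first: Tenant Z 150 > Tenant V 140 > Tenant L 120 > Tenant X 110 > Tenant W 50 > Tenant G 30.
Give Tenant Z 110 to hit its cap of 110 → 100 left.
Give Tenant V 80 to hit its cap of 80 → 20 left.
Tenant L has room for 80 but only 20 remain, so it gets 20.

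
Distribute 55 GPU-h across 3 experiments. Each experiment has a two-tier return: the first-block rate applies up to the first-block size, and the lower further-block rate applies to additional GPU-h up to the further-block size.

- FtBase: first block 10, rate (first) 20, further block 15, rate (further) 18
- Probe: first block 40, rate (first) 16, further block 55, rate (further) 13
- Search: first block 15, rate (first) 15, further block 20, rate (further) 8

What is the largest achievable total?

950

Treat each block as its own option and order by rate: FtBase/tier1 20 > FtBase/tier2 18 > Probe/tier1 16 > Search/tier1 15 > Probe/tier2 13 > Search/tier2 8.
FtBase tier1 at 20: fill all 10 → 45 left.
FtBase/tier2 (18): +15 → 30 left.
Probe tier1 at 16: only 30 left, fill 30.
Total = 20×10 + 18×15 + 16×30 = 950.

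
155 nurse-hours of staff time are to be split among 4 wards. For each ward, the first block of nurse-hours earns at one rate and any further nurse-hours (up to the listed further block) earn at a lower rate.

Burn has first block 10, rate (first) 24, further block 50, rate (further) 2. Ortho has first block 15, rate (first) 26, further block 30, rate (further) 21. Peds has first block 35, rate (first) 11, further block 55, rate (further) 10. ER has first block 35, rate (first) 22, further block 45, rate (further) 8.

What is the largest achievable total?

Treat each block as its own option and order by rate: Ortho/first 26 > Burn/first 24 > ER/first 22 > Ortho/second 21 > Peds/first 11 > Peds/second 10 > ER/second 8 > Burn/second 2.
Ortho/first (26): +15 → 140 left.
Burn/first (24): +10 → 130 left.
ER first at 22: fill all 35 → 95 left.
Fill Ortho second block (30 at 21) → 65 left.
Peds/first (11): +35 → 30 left.
30 remain; put them into Peds second at 10.
Total = 26×15 + 24×10 + 22×35 + 21×30 + 11×35 + 10×30 = 2715.

2715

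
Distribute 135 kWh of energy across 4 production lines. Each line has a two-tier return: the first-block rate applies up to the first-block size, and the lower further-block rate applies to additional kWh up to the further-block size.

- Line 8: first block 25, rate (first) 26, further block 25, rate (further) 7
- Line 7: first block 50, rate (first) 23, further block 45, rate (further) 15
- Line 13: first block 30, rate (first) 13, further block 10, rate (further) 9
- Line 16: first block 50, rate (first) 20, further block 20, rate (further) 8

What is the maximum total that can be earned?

Treat each block as its own option and order by rate: Line 8/first 26 > Line 7/first 23 > Line 16/first 20 > Line 7/second 15 > Line 13/first 13 > Line 13/second 9 > Line 16/second 8 > Line 8/second 7.
Line 8/first (26): +25 → 110 left.
Line 7/first (23): +50 → 60 left.
Line 16/first (20): +50 → 10 left.
Line 7 second at 15: only 10 left, fill 10.
Total = 26×25 + 23×50 + 20×50 + 15×10 = 2950.

2950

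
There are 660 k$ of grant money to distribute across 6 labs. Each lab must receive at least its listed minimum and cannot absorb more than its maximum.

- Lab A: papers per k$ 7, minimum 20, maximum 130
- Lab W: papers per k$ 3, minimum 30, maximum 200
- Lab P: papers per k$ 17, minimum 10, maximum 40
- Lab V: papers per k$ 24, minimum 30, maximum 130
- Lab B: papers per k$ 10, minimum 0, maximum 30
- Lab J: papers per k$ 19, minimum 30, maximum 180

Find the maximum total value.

Meeting every minimum uses 20+30+10+30+0+30 = 120 k$, leaving 540.
Highest papers per k$ first: Lab V 24 > Lab J 19 > Lab P 17 > Lab B 10 > Lab A 7 > Lab W 3.
Give Lab V 100 more to hit its cap of 130 ; 440 left.
Lab J takes 150 more to reach its cap of 180 ; 290 left.
Lab P takes 30 more to reach its cap of 40 ; 260 left.
Give Lab B 30 more to hit its cap of 30 ; 230 left.
Lab A takes 110 more to reach its cap of 130 ; 120 left.
Lab W has room for 170 more but only 120 remain, so it gets 150.
Total = 7×130 + 3×150 + 17×40 + 24×130 + 10×30 + 19×180 = 8880.

8880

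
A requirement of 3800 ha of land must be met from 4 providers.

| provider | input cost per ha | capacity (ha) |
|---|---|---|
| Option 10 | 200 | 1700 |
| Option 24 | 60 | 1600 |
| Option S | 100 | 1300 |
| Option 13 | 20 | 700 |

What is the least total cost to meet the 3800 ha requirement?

Cheapest first:
Option 13 (20): use full 700 → 3100 ha to go.
Take 1600 from Option 24 at 60 → need 1500 more.
Option S at 100: take all 1300 ha → 200 still needed.
Option 10 (200): take the remaining 200 → done.
Cost = 700×20 + 1600×60 + 1300×100 + 200×200 = 280000.

280000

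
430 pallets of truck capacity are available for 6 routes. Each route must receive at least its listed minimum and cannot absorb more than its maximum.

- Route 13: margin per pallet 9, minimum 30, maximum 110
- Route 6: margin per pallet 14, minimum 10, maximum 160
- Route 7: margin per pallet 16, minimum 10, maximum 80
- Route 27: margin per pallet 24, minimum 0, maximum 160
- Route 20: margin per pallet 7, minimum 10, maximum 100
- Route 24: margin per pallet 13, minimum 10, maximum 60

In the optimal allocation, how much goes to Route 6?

Meeting every minimum uses 30+10+10+0+10+10 = 70 pallets, leaving 360.
Rank by margin per pallet: Route 27 24 > Route 7 16 > Route 6 14 > Route 24 13 > Route 13 9 > Route 20 7.
Route 27 takes 160 more to reach its cap of 160 → 200 left.
Route 7: +70 to 80 (cap) → 130 left.
Route 6: +130 (room for 150) → 140. Pool exhausted.

140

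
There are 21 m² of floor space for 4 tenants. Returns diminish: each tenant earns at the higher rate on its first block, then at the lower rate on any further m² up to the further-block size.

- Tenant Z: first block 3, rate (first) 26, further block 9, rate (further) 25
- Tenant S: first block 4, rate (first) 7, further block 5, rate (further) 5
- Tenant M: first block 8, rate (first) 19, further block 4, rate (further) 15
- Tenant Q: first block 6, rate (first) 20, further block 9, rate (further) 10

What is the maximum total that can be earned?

Order all 8 blocks by rate: Tenant Z/first 26 > Tenant Z/second 25 > Tenant Q/first 20 > Tenant M/first 19 > Tenant M/second 15 > Tenant Q/second 10 > Tenant S/first 7 > Tenant S/second 5.
Tenant Z/first (26): +3 → 18 left.
Fill Tenant Z second block (9 at 25) → 9 left.
Tenant Q/first (20): +6 → 3 left.
Tenant M/first: +3 of 8 at 19; pool empty.
Total = 26×3 + 25×9 + 20×6 + 19×3 = 480.

480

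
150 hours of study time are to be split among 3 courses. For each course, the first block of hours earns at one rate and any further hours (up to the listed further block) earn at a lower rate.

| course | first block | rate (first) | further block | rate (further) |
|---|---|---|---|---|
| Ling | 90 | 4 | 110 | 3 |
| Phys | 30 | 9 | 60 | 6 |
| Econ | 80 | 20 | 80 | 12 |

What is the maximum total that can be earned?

2440

Treat each block as its own option and order by rate: Econ/first 20 > Econ/second 12 > Phys/first 9 > Phys/second 6 > Ling/first 4 > Ling/second 3.
Econ/first (20): +80 — 70 left.
Econ/second: +70 of 80 at 12; pool empty.
Total = 20×80 + 12×70 = 2440.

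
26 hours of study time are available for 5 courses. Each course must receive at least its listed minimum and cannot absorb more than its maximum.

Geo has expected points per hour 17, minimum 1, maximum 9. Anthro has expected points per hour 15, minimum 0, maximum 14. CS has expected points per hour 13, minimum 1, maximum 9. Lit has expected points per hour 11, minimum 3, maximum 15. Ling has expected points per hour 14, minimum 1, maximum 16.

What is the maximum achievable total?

393

Meeting every minimum uses 1+0+1+3+1 = 6 hours, leaving 20.
Order the courses by expected points per hour: Geo 17 > Anthro 15 > Ling 14 > CS 13 > Lit 11.
Geo: +8 to 9 (cap) — 12 left.
Anthro: +12 (room for 14) → 12. Pool exhausted.
Total = 17×9 + 15×12 + 13×1 + 11×3 + 14×1 = 393.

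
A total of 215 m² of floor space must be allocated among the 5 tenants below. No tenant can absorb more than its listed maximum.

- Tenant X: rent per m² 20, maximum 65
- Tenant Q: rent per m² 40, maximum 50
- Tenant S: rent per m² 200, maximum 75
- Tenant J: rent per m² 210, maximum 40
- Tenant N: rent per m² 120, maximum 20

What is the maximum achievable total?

28400

Highest rent per m² first: Tenant J 210 > Tenant S 200 > Tenant N 120 > Tenant Q 40 > Tenant X 20.
Tenant J takes 40 to reach its cap of 40 — 175 left.
Give Tenant S 75 to hit its cap of 75 — 100 left.
Tenant N takes 20 to reach its cap of 20 — 80 left.
Tenant Q takes 50 to reach its cap of 50 — 30 left.
Tenant X: +30 (room for 65) → 30. Pool exhausted.
Total = 20×30 + 40×50 + 200×75 + 210×40 + 120×20 = 28400.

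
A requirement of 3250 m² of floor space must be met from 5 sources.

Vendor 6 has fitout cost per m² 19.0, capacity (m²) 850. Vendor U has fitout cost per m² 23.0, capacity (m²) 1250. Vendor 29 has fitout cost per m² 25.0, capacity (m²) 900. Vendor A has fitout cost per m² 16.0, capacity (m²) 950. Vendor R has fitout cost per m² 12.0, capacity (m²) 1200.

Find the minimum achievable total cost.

51500

Use sources in increasing cost order.
Vendor R (12.0): use full 1200 ; 2050 m² to go.
Vendor A at 16.0: take all 950 m² ; 1100 still needed.
Vendor 6 (19.0): use full 850 ; 250 m² to go.
Vendor U (23.0): take the remaining 250 ; done.
Vendor 29: unused.
Cost = 1200×12.0 + 950×16.0 + 850×19.0 + 250×23.0 = 51500.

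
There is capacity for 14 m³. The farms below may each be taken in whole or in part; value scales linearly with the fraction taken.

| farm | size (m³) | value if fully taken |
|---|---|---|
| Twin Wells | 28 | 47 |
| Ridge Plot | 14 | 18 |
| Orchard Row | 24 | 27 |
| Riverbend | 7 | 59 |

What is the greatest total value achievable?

Sort by value density: Riverbend 59/7≈8.43, Twin Wells 47/28≈1.68, Ridge Plot 18/14≈1.29, Orchard Row 27/24≈1.12.
Riverbend: take in full, 7 m³ for value 59 — 7 left.
Fill the last 7 m³ with part of Twin Wells: 7/28 of it earns 11.75.
Total value = 70.75.

70.75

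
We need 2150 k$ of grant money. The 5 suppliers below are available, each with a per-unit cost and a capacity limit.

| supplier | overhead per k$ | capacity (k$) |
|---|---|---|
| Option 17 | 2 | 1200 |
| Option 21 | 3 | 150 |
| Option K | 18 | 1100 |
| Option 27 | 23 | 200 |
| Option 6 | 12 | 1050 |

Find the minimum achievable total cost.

Use suppliers in increasing cost order.
Take 1200 from Option 17 at 2 — need 950 more.
Take 150 from Option 21 at 3 — need 800 more.
Option 6 at 12: take 800 of its 1050 — requirement met.
Option K, Option 27: unused.
Cost = 1200×2 + 150×3 + 800×12 = 12450.

12450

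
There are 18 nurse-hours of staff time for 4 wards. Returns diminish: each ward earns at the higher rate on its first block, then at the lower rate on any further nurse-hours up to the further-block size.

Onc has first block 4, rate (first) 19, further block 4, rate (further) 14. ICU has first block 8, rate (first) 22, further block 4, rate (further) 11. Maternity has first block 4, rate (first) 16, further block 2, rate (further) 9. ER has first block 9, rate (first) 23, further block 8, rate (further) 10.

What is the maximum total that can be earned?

402

Treat each block as its own option and order by rate: ER/T1 23 > ICU/T1 22 > Onc/T1 19 > Maternity/T1 16 > Onc/T2 14 > ICU/T2 11 > ER/T2 10 > Maternity/T2 9.
Fill ER T1 block (9 at 23) — 9 left.
ICU T1 at 22: fill all 8 — 1 left.
1 remain; put them into Onc T1 at 19.
Total = 23×9 + 22×8 + 19×1 = 402.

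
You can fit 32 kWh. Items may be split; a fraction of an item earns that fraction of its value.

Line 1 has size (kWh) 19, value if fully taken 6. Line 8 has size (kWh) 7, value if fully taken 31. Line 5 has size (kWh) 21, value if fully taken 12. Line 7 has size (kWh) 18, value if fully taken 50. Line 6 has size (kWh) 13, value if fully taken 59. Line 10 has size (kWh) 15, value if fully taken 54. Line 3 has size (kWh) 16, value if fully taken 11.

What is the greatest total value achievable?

133.2

Best value per unit of size first: Line 6 59/13≈4.54, Line 8 31/7≈4.43, Line 10 54/15≈3.6, Line 7 50/18≈2.78, Line 3 11/16≈0.688, Line 5 12/21≈0.571, Line 1 6/19≈0.316.
All 13 kWh of Line 6 fit (value 59) → 19 remain.
All 7 kWh of Line 8 fit (value 31) → 12 remain.
12 kWh left: a 12/15 share of Line 10 gives 54×12/15 = 43.2.
Total value = 133.2.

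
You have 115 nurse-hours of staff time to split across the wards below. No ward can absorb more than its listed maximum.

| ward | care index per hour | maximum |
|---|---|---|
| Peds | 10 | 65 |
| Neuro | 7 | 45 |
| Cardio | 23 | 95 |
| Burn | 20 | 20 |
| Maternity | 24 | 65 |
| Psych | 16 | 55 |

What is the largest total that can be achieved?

Highest care index per hour first: Maternity 24 > Cardio 23 > Burn 20 > Psych 16 > Peds 10 > Neuro 7.
Give Maternity 65 to hit its cap of 65 → 50 left.
Only 50 left; Cardio takes them to reach 50.
Total = 23×50 + 24×65 = 2710.

2710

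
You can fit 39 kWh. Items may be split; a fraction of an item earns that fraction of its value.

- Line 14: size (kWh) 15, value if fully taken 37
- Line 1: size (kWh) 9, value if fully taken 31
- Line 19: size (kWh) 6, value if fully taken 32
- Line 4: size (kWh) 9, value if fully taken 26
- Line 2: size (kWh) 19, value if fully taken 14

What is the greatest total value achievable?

126

Rank by value-to-size ratio: Line 19 32/6≈5.33, Line 1 31/9≈3.44, Line 4 26/9≈2.89, Line 14 37/15≈2.47, Line 2 14/19≈0.737.
Take all of Line 19 (6 kWh, value 32) ; 33 kWh left.
Take all of Line 1 (9 kWh, value 31) ; 24 kWh left.
Line 4: take in full, 9 kWh for value 26 ; 15 left.
Take all of Line 14 (15 kWh, value 37) ; 0 kWh left.
Total value = 126.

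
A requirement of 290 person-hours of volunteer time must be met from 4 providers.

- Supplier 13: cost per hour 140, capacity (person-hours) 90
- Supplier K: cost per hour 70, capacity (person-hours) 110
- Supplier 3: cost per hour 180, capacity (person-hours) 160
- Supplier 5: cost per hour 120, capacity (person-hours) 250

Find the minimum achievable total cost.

Fill from the cheapest provider first.
Supplier K at 70: take all 110 person-hours ; 180 still needed.
Take 180 from Supplier 5 at 120 to finish.
Supplier 13, Supplier 3: unused.
Cost = 110×70 + 180×120 = 29300.

29300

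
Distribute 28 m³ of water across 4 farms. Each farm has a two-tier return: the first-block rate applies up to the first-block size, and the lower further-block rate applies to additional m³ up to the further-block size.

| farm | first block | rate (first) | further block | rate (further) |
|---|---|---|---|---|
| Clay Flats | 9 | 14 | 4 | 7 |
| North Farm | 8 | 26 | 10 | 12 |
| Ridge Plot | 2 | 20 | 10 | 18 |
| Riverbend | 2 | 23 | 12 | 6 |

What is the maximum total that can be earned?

Treat each block as its own option and order by rate: North Farm/tier1 26 > Riverbend/tier1 23 > Ridge Plot/tier1 20 > Ridge Plot/tier2 18 > Clay Flats/tier1 14 > North Farm/tier2 12 > Clay Flats/tier2 7 > Riverbend/tier2 6.
North Farm tier1 at 26: fill all 8 ; 20 left.
Fill Riverbend tier1 block (2 at 23) ; 18 left.
Fill Ridge Plot tier1 block (2 at 20) ; 16 left.
Ridge Plot/tier2 (18): +10 ; 6 left.
6 remain; put them into Clay Flats tier1 at 14.
Total = 26×8 + 23×2 + 20×2 + 18×10 + 14×6 = 558.

558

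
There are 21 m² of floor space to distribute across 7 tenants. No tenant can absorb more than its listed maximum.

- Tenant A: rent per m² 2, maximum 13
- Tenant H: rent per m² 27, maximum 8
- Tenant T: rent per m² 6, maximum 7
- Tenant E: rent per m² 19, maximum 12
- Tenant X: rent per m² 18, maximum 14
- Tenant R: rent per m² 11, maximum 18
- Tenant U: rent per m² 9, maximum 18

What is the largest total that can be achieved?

Rank by rent per m²: Tenant H 27 > Tenant E 19 > Tenant X 18 > Tenant R 11 > Tenant U 9 > Tenant T 6 > Tenant A 2.
Tenant H: +8 to 8 (cap) → 13 left.
Give Tenant E 12 to hit its cap of 12 → 1 left.
Tenant X: +1 (room for 14) → 1. Pool exhausted.
Total = 27×8 + 19×12 + 18×1 = 462.

462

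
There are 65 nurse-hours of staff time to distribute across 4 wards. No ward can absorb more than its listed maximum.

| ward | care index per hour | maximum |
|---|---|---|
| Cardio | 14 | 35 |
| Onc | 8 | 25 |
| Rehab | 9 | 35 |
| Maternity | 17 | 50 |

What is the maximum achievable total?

Order the wards by care index per hour: Maternity 17 > Cardio 14 > Rehab 9 > Onc 8.
Maternity: +50 to 50 (cap) — 15 left.
Cardio has room for 35 but only 15 remain, so it gets 15.
Total = 14×15 + 17×50 = 1060.

1060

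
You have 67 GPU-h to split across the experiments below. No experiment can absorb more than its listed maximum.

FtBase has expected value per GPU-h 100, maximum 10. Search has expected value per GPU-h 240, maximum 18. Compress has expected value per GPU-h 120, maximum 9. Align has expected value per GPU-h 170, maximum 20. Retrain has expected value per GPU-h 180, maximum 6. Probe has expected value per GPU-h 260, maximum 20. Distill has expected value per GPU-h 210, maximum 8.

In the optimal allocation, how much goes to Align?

Rank by expected value per GPU-h: Probe 260 > Search 240 > Distill 210 > Retrain 180 > Align 170 > Compress 120 > FtBase 100.
Probe takes 20 to reach its cap of 20 → 47 left.
Search takes 18 to reach its cap of 18 → 29 left.
Distill: +8 to 8 (cap) → 21 left.
Retrain: +6 to 6 (cap) → 15 left.
Only 15 left; Align takes them to reach 15.

15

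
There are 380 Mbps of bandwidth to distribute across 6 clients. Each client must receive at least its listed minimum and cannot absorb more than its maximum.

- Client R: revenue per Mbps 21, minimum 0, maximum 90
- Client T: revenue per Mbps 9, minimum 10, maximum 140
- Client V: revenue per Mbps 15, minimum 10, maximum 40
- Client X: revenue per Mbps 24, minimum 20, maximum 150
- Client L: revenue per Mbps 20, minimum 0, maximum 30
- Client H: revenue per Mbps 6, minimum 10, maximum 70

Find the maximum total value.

7290

Meeting every minimum uses 0+10+10+20+0+10 = 50 Mbps, leaving 330.
Highest revenue per Mbps first: Client X 24 > Client R 21 > Client L 20 > Client V 15 > Client T 9 > Client H 6.
Give Client X 130 more to hit its cap of 150 ; 200 left.
Client R takes 90 more to reach its cap of 90 ; 110 left.
Client L takes 30 more to reach its cap of 30 ; 80 left.
Client V takes 30 more to reach its cap of 40 ; 50 left.
Client T: +50 (room for 130) → 60. Pool exhausted.
Total = 21×90 + 9×60 + 15×40 + 24×150 + 20×30 + 6×10 = 7290.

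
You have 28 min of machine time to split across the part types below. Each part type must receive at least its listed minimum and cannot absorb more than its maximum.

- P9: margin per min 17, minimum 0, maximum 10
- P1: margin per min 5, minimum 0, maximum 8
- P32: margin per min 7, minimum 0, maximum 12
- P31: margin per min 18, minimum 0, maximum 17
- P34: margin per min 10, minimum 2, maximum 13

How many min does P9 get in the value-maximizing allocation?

Meeting every minimum uses 0+0+0+0+2 = 2 min, leaving 26.
Order the part types by margin per min: P31 18 > P9 17 > P34 10 > P32 7 > P1 5.
P31 takes 17 more to reach its cap of 17 ; 9 left.
P9 has room for 10 more but only 9 remain, so it gets 9.

9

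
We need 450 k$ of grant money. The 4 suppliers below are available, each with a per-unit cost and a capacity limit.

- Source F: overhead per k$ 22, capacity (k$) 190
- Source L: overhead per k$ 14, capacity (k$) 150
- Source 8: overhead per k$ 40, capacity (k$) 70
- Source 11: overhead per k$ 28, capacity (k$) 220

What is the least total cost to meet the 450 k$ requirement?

9360

Fill from the cheapest supplier first.
Source L at 14: take all 150 k$ ; 300 still needed.
Source F (22): use full 190 ; 110 k$ to go.
Source 11 at 28: take 110 of its 220 ; requirement met.
Source 8: unused.
Cost = 150×14 + 190×22 + 110×28 = 9360.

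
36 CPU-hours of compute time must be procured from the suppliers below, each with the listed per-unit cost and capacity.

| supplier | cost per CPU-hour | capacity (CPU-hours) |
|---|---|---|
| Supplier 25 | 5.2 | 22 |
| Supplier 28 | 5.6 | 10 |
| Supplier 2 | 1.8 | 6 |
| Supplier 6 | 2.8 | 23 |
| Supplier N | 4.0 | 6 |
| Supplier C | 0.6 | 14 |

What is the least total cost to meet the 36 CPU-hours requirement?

64

Fill from the cheapest supplier first.
Supplier C at 0.6: take all 14 CPU-hours ; 22 still needed.
Supplier 2 at 1.8: take all 6 CPU-hours ; 16 still needed.
Supplier 6 (2.8): take the remaining 16 ; done.
Supplier N, Supplier 25, Supplier 28: unused.
Cost = 14×0.6 + 6×1.8 + 16×2.8 = 64.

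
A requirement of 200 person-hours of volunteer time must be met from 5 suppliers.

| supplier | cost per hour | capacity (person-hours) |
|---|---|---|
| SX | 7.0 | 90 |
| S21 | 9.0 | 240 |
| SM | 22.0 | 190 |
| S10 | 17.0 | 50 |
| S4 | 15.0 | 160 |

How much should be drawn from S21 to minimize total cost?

110

Use suppliers in increasing cost order.
Take 90 from SX at 7.0 → need 110 more.
S21 at 9.0: take 110 of its 240 → requirement met.
S4, S10, SM: unused.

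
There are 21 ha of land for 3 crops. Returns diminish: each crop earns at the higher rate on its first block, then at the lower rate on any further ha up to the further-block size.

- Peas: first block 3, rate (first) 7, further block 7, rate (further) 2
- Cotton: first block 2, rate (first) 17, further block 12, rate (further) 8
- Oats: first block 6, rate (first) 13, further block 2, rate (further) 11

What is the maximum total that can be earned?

Order all 6 blocks by rate: Cotton/first 17 > Oats/first 13 > Oats/second 11 > Cotton/second 8 > Peas/first 7 > Peas/second 2.
Cotton first at 17: fill all 2 ; 19 left.
Oats/first (13): +6 ; 13 left.
Oats second at 11: fill all 2 ; 11 left.
Cotton/second: +11 of 12 at 8; pool empty.
Total = 17×2 + 13×6 + 11×2 + 8×11 = 222.

222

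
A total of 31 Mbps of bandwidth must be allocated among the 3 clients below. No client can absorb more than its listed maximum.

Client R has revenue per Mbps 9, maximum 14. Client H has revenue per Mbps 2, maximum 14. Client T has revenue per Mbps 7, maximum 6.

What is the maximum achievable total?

190

Rank by revenue per Mbps: Client R 9 > Client T 7 > Client H 2.
Give Client R 14 to hit its cap of 14 — 17 left.
Client T takes 6 to reach its cap of 6 — 11 left.
Client H has room for 14 but only 11 remain, so it gets 11.
Total = 9×14 + 2×11 + 7×6 = 190.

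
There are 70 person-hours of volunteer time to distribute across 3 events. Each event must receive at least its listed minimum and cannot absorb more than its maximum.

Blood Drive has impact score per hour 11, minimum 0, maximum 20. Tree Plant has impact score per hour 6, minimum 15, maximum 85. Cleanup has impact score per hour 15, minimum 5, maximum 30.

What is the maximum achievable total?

Meeting every minimum uses 0+15+5 = 20 person-hours, leaving 50.
Order the events by impact score per hour: Cleanup 15 > Blood Drive 11 > Tree Plant 6.
Cleanup: +25 to 30 (cap) → 25 left.
Give Blood Drive 20 more to hit its cap of 20 → 5 left.
Tree Plant has room for 70 more but only 5 remain, so it gets 20.
Total = 11×20 + 6×20 + 15×30 = 790.

790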